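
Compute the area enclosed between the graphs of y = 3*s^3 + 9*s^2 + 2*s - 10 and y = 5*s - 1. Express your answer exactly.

Set the curves equal: 3*s^3 + 9*s^2 + 2*s - 10 = 5*s - 1, so 3*s^3 + 9*s^2 - 3*s - 9 = 0, which factors as 3*(s - 1)*(s + 1)*(s + 3) = 0. The curves meet at s = -3, -1, 1.
On [-3, -1], y = 3*s^3 + 9*s^2 + 2*s - 10 is on top; that piece has area ∫[-3,-1] (3*s^3 + 9*s^2 - 3*s - 9) ds = 12.
On [-1, 1], y = 5*s - 1 is on top; that piece has area ∫[-1,1] (-(3*s^3 + 9*s^2 - 3*s - 9)) ds = 12.
Total enclosed area = 12 + 12 = 24.

24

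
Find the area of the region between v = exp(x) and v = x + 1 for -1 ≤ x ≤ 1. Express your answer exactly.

On [-1, 1], (exp(x)) - (x + 1) = -x + exp(x) - 1 is ≥ 0 throughout, so the area is a single integral of |-x + exp(x) - 1|.
∫[-1,1] (-x + exp(x) - 1) dx = -2 - exp(-1) + exp(1).

-2 - exp(-1) + exp(1)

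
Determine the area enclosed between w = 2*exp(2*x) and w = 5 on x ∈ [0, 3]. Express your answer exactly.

-19 - 11*log(2)/2 + log(10)/2 + 9*log(5)/2 + exp(6)

The difference (2*exp(2*x)) - (5) = 2*exp(2*x) - 5 changes sign at x = -log(2)/2 + log(5)/2 inside [0, 3], so split the integral there.
∫[0,-log(2)/2 + log(5)/2] (2*exp(2*x) - 5) dx = log(4*sqrt(10)/125) + 3/2; the area of that piece is -3/2 + log(25*sqrt(10)/8).
∫[-log(2)/2 + log(5)/2,3] (2*exp(2*x) - 5) dx = -35/2 - 5*log(2)/2 + 5*log(5)/2 + exp(6).
Total area = (-3/2 + log(25*sqrt(10)/8)) + (-35/2 - 5*log(2)/2 + 5*log(5)/2 + exp(6)) = -19 - 11*log(2)/2 + log(10)/2 + 9*log(5)/2 + exp(6).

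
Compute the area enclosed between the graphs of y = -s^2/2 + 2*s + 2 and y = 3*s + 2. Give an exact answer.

Set the curves equal: -s^2/2 + 2*s + 2 = 3*s + 2, so -s^2/2 - s = 0, which factors as -s*(s + 2)/2 = 0. The curves meet at s = -2, 0.
On [-2, 0], y = -s^2/2 + 2*s + 2 is on top; that piece has area ∫[-2,0] (-s^2/2 - s) ds = 2/3.

2/3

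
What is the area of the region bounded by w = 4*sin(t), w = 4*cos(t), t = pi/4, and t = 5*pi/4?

8*sqrt(2)

On [pi/4, 5*pi/4], (4*sin(t)) - (4*cos(t)) = 4*sin(t) - 4*cos(t) is ≥ 0 throughout, so the area is a single integral of |4*sin(t) - 4*cos(t)|.
∫[pi/4,5*pi/4] (4*sin(t) - 4*cos(t)) dt = 8*sqrt(2).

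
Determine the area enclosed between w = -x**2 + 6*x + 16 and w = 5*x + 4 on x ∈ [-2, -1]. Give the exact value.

49/6

On [-2, -1], (-x**2 + 6*x + 16) - (5*x + 4) = -x**2 + x + 12 is ≥ 0 throughout, so the area is a single integral of |-x**2 + x + 12|.
∫[-2,-1] (-x**2 + x + 12) dx = 49/6.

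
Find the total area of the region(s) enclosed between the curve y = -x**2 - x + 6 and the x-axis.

The curve meets the x-axis where -x**2 - x + 6 = 0, i.e. -(x - 2)*(x + 3) = 0, at x = -3, 2.
On [-3, 2] the curve lies above the axis; ∫[-3,2] (-x**2 - x + 6) dx = 125/6, giving area 125/6.

125/6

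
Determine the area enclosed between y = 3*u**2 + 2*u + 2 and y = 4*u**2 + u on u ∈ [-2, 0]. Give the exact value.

The difference (3*u**2 + 2*u + 2) - (4*u**2 + u) = -u**2 + u + 2 changes sign at u = -1 inside [-2, 0], so split the integral there.
∫[-2,-1] (-u**2 + u + 2) du = -11/6; the area of that piece is 11/6.
∫[-1,0] (-u**2 + u + 2) du = 7/6.
Total area = 11/6 + 7/6 = 3.

3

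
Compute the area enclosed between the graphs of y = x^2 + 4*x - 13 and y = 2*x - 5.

36

Set the curves equal: x^2 + 4*x - 13 = 2*x - 5, so x^2 + 2*x - 8 = 0, which factors as (x - 2)*(x + 4) = 0. The curves meet at x = -4, 2.
On [-4, 2], y = 2*x - 5 is on top; that piece has area ∫[-4,2] (-(x^2 + 2*x - 8)) dx = 36.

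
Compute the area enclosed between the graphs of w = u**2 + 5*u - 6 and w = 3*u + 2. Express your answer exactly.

Set the curves equal: u**2 + 5*u - 6 = 3*u + 2, so u**2 + 2*u - 8 = 0, which factors as (u - 2)*(u + 4) = 0. The curves meet at u = -4, 2.
On [-4, 2], w = 3*u + 2 is on top; that piece has area ∫[-4,2] (-(u**2 + 2*u - 8)) du = 36.

36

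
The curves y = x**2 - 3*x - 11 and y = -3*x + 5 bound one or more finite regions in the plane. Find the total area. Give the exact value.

256/3

Set the curves equal: x**2 - 3*x - 11 = -3*x + 5, so x**2 - 16 = 0, which factors as (x - 4)*(x + 4) = 0. The curves meet at x = -4, 4.
On [-4, 4], y = -3*x + 5 is on top; that piece has area ∫[-4,4] (-(x**2 - 16)) dx = 256/3.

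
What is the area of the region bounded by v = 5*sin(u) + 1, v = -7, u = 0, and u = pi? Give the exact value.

On [0, pi], (5*sin(u) + 1) - (-7) = 5*sin(u) + 8 is ≥ 0 throughout, so the area is a single integral of |5*sin(u) + 8|.
∫[0,pi] (5*sin(u) + 8) du = 10 + 8*pi.

10 + 8*pi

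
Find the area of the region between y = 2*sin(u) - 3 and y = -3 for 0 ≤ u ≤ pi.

4

On [0, pi], (2*sin(u) - 3) - (-3) = 2*sin(u) is ≥ 0 throughout, so the area is a single integral of |2*sin(u)|.
∫[0,pi] (2*sin(u)) du = 4.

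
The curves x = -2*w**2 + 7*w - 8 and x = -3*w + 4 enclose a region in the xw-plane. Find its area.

1/3

Both boundary curves give x as a function of w, so integrate with respect to w. Setting them equal: -2*w**2 + 10*w - 12 = 0, i.e. -2*(w - 3)*(w - 2) = 0, so they meet at w = 2, 3.
For w in [2, 3], x = -2*w**2 + 7*w - 8 is on the right; area = ∫[2,3] (-2*w**2 + 10*w - 12) dw = 1/3.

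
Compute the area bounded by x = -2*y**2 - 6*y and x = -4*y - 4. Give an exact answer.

9

Both boundary curves give x as a function of y, so integrate with respect to y. Setting them equal: -2*y**2 - 2*y + 4 = 0, i.e. -2*(y - 1)*(y + 2) = 0, so they meet at y = -2, 1.
For y in [-2, 1], x = -2*y**2 - 6*y is on the right; area = ∫[-2,1] (-2*y**2 - 2*y + 4) dy = 9.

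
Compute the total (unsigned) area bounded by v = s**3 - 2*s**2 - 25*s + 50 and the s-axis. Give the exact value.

The curve meets the s-axis where s**3 - 2*s**2 - 25*s + 50 = 0, i.e. (s - 5)*(s - 2)*(s + 5) = 0, at s = -5, 2, 5.
On [-5, 2] the curve lies above the axis; ∫[-5,2] (s**3 - 2*s**2 - 25*s + 50) ds = 4459/12, giving area 4459/12.
On [2, 5] the curve lies below the axis; ∫[2,5] (s**3 - 2*s**2 - 25*s + 50) ds = -153/4, giving area 153/4.
Total area = 4459/12 + 153/4 = 2459/6.

2459/6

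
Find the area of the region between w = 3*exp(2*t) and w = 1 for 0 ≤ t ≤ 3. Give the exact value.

-9/2 + 3*exp(6)/2

On [0, 3], (3*exp(2*t)) - (1) = 3*exp(2*t) - 1 is ≥ 0 throughout, so the area is a single integral of |3*exp(2*t) - 1|.
∫[0,3] (3*exp(2*t) - 1) dt = -9/2 + 3*exp(6)/2.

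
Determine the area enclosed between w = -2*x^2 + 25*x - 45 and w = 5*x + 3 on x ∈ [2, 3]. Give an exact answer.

32/3

On [2, 3], (-2*x^2 + 25*x - 45) - (5*x + 3) = -2*x^2 + 20*x - 48 is ≤ 0 throughout, so the area is a single integral of |-2*x^2 + 20*x - 48|.
∫[2,3] (-2*x^2 + 20*x - 48) dx = -32/3; the area of that piece is 32/3.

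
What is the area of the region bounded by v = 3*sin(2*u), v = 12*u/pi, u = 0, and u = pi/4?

3/2 - 3*pi/8

On [0, pi/4], (3*sin(2*u)) - (12*u/pi) = -12*u/pi + 3*sin(2*u) is ≥ 0 throughout, so the area is a single integral of |-12*u/pi + 3*sin(2*u)|.
∫[0,pi/4] (-12*u/pi + 3*sin(2*u)) du = 3/2 - 3*pi/8.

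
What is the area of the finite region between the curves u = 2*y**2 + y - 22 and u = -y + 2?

343/3

Both boundary curves give u as a function of y, so integrate with respect to y. Setting them equal: 2*y**2 + 2*y - 24 = 0, i.e. 2*(y - 3)*(y + 4) = 0, so they meet at y = -4, 3.
For y in [-4, 3], u = 2*y**2 + y - 22 is on the left; area = ∫[-4,3] (-(2*y**2 + 2*y - 24)) dy = 343/3.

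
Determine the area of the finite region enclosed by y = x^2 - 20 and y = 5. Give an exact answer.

500/3

Set the curves equal: x^2 - 20 = 5, so x^2 - 25 = 0, which factors as (x - 5)*(x + 5) = 0. The curves meet at x = -5, 5.
On [-5, 5], y = 5 is on top; that piece has area ∫[-5,5] (-(x^2 - 25)) dx = 500/3.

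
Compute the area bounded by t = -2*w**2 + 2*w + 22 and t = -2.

Both boundary curves give t as a function of w, so integrate with respect to w. Setting them equal: -2*w**2 + 2*w + 24 = 0, i.e. -2*(w - 4)*(w + 3) = 0, so they meet at w = -3, 4.
For w in [-3, 4], t = -2*w**2 + 2*w + 22 is on the right; area = ∫[-3,4] (-2*w**2 + 2*w + 24) dw = 343/3.

343/3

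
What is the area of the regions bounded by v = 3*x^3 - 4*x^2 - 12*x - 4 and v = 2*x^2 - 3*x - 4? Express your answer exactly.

Set the curves equal: 3*x^3 - 4*x^2 - 12*x - 4 = 2*x^2 - 3*x - 4, so 3*x^3 - 6*x^2 - 9*x = 0, which factors as 3*x*(x - 3)*(x + 1) = 0. The curves meet at x = -1, 0, 3.
On [-1, 0], v = 3*x^3 - 4*x^2 - 12*x - 4 is on top; that piece has area ∫[-1,0] (3*x^3 - 6*x^2 - 9*x) dx = 7/4.
On [0, 3], v = 2*x^2 - 3*x - 4 is on top; that piece has area ∫[0,3] (-(3*x^3 - 6*x^2 - 9*x)) dx = 135/4.
Total enclosed area = 7/4 + 135/4 = 71/2.

71/2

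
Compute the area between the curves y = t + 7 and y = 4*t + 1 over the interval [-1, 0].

15/2

On [-1, 0], (t + 7) - (4*t + 1) = -3*t + 6 is ≥ 0 throughout, so the area is a single integral of |-3*t + 6|.
∫[-1,0] (-3*t + 6) dt = 15/2.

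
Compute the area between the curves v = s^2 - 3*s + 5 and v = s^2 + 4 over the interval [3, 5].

On [3, 5], (s^2 - 3*s + 5) - (s^2 + 4) = -3*s + 1 is ≤ 0 throughout, so the area is a single integral of |-3*s + 1|.
∫[3,5] (-3*s + 1) ds = -22; the area of that piece is 22.

22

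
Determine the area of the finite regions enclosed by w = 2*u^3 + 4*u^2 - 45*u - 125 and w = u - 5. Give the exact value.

Set the curves equal: 2*u^3 + 4*u^2 - 45*u - 125 = u - 5, so 2*u^3 + 4*u^2 - 46*u - 120 = 0, which factors as 2*(u - 5)*(u + 3)*(u + 4) = 0. The curves meet at u = -4, -3, 5.
On [-4, -3], w = 2*u^3 + 4*u^2 - 45*u - 125 is on top; that piece has area ∫[-4,-3] (2*u^3 + 4*u^2 - 46*u - 120) du = 17/6.
On [-3, 5], w = u - 5 is on top; that piece has area ∫[-3,5] (-(2*u^3 + 4*u^2 - 46*u - 120)) du = 2560/3.
Total enclosed area = 17/6 + 2560/3 = 5137/6.

5137/6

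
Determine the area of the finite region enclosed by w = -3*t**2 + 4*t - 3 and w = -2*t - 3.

Set the curves equal: -3*t**2 + 4*t - 3 = -2*t - 3, so -3*t**2 + 6*t = 0, which factors as -3*t*(t - 2) = 0. The curves meet at t = 0, 2.
On [0, 2], w = -3*t**2 + 4*t - 3 is on top; that piece has area ∫[0,2] (-3*t**2 + 6*t) dt = 4.

4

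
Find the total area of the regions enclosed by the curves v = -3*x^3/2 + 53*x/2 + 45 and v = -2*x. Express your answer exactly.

Set the curves equal: -3*x^3/2 + 53*x/2 + 45 = -2*x, so -3*x^3/2 + 57*x/2 + 45 = 0, which factors as -3*(x - 5)*(x + 2)*(x + 3)/2 = 0. The curves meet at x = -3, -2, 5.
On [-3, -2], v = -2*x is on top; that piece has area ∫[-3,-2] (-(-3*x^3/2 + 57*x/2 + 45)) dx = 15/8.
On [-2, 5], v = -3*x^3/2 + 53*x/2 + 45 is on top; that piece has area ∫[-2,5] (-3*x^3/2 + 57*x/2 + 45) dx = 3087/8.
Total enclosed area = 15/8 + 3087/8 = 1551/4.

1551/4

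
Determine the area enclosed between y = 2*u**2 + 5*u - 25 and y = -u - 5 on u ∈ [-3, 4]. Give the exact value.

The difference (2*u**2 + 5*u - 25) - (-u - 5) = 2*u**2 + 6*u - 20 changes sign at u = 2 inside [-3, 4], so split the integral there.
∫[-3,2] (2*u**2 + 6*u - 20) du = -275/3; the area of that piece is 275/3.
∫[2,4] (2*u**2 + 6*u - 20) du = 100/3.
Total area = 275/3 + 100/3 = 125.

125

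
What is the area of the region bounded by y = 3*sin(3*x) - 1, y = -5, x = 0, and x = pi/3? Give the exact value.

On [0, pi/3], (3*sin(3*x) - 1) - (-5) = 3*sin(3*x) + 4 is ≥ 0 throughout, so the area is a single integral of |3*sin(3*x) + 4|.
∫[0,pi/3] (3*sin(3*x) + 4) dx = 2 + 4*pi/3.

2 + 4*pi/3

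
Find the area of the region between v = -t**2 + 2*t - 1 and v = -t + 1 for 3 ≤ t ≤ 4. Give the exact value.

On [3, 4], (-t**2 + 2*t - 1) - (-t + 1) = -t**2 + 3*t - 2 is ≤ 0 throughout, so the area is a single integral of |-t**2 + 3*t - 2|.
∫[3,4] (-t**2 + 3*t - 2) dt = -23/6; the area of that piece is 23/6.

23/6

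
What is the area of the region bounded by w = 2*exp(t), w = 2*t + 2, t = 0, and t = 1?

-5 + 2*exp(1)

On [0, 1], (2*exp(t)) - (2*t + 2) = -2*t + 2*exp(t) - 2 is ≥ 0 throughout, so the area is a single integral of |-2*t + 2*exp(t) - 2|.
∫[0,1] (-2*t + 2*exp(t) - 2) dt = -5 + 2*exp(1).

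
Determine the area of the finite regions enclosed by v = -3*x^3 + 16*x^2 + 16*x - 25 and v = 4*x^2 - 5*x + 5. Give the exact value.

937/4

Set the curves equal: -3*x^3 + 16*x^2 + 16*x - 25 = 4*x^2 - 5*x + 5, so -3*x^3 + 12*x^2 + 21*x - 30 = 0, which factors as -3*(x - 5)*(x - 1)*(x + 2) = 0. The curves meet at x = -2, 1, 5.
On [-2, 1], v = 4*x^2 - 5*x + 5 is on top; that piece has area ∫[-2,1] (-(-3*x^3 + 12*x^2 + 21*x - 30)) dx = 297/4.
On [1, 5], v = -3*x^3 + 16*x^2 + 16*x - 25 is on top; that piece has area ∫[1,5] (-3*x^3 + 12*x^2 + 21*x - 30) dx = 160.
Total enclosed area = 297/4 + 160 = 937/4.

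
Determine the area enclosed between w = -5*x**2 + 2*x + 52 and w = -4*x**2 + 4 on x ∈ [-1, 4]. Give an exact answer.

700/3

On [-1, 4], (-5*x**2 + 2*x + 52) - (-4*x**2 + 4) = -x**2 + 2*x + 48 is ≥ 0 throughout, so the area is a single integral of |-x**2 + 2*x + 48|.
∫[-1,4] (-x**2 + 2*x + 48) dx = 700/3.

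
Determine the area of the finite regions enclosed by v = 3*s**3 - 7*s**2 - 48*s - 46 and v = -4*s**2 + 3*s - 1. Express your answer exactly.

Set the curves equal: 3*s**3 - 7*s**2 - 48*s - 46 = -4*s**2 + 3*s - 1, so 3*s**3 - 3*s**2 - 51*s - 45 = 0, which factors as 3*(s - 5)*(s + 1)*(s + 3) = 0. The curves meet at s = -3, -1, 5.
On [-3, -1], v = 3*s**3 - 7*s**2 - 48*s - 46 is on top; that piece has area ∫[-3,-1] (3*s**3 - 3*s**2 - 51*s - 45) ds = 28.
On [-1, 5], v = -4*s**2 + 3*s - 1 is on top; that piece has area ∫[-1,5] (-(3*s**3 - 3*s**2 - 51*s - 45)) ds = 540.
Total enclosed area = 28 + 540 = 568.

568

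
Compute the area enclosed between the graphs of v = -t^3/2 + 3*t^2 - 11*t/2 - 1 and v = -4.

Set the curves equal: -t^3/2 + 3*t^2 - 11*t/2 - 1 = -4, so -t^3/2 + 3*t^2 - 11*t/2 + 3 = 0, which factors as -(t - 3)*(t - 2)*(t - 1)/2 = 0. The curves meet at t = 1, 2, 3.
On [1, 2], v = -4 is on top; that piece has area ∫[1,2] (-(-t^3/2 + 3*t^2 - 11*t/2 + 3)) dt = 1/8.
On [2, 3], v = -t^3/2 + 3*t^2 - 11*t/2 - 1 is on top; that piece has area ∫[2,3] (-t^3/2 + 3*t^2 - 11*t/2 + 3) dt = 1/8.
Total enclosed area = 1/8 + 1/8 = 1/4.

1/4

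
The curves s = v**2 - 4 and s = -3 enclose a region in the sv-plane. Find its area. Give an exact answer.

Both boundary curves give s as a function of v, so integrate with respect to v. Setting them equal: v**2 - 1 = 0, i.e. (v - 1)*(v + 1) = 0, so they meet at v = -1, 1.
For v in [-1, 1], s = v**2 - 4 is on the left; area = ∫[-1,1] (-(v**2 - 1)) dv = 4/3.

4/3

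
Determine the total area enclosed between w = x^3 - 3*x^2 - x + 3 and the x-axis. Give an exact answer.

The curve meets the x-axis where x^3 - 3*x^2 - x + 3 = 0, i.e. (x - 3)*(x - 1)*(x + 1) = 0, at x = -1, 1, 3.
On [-1, 1] the curve lies above the axis; ∫[-1,1] (x^3 - 3*x^2 - x + 3) dx = 4, giving area 4.
On [1, 3] the curve lies below the axis; ∫[1,3] (x^3 - 3*x^2 - x + 3) dx = -4, giving area 4.
Total area = 4 + 4 = 8.

8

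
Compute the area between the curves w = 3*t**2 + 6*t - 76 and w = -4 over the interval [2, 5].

68

The difference (3*t**2 + 6*t - 76) - (-4) = 3*t**2 + 6*t - 72 changes sign at t = 4 inside [2, 5], so split the integral there.
∫[2,4] (3*t**2 + 6*t - 72) dt = -52; the area of that piece is 52.
∫[4,5] (3*t**2 + 6*t - 72) dt = 16.
Total area = 52 + 16 = 68.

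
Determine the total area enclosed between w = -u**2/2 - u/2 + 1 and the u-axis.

9/4

The curve meets the u-axis where -u**2/2 - u/2 + 1 = 0, i.e. -(u - 1)*(u + 2)/2 = 0, at u = -2, 1.
On [-2, 1] the curve lies above the axis; ∫[-2,1] (-u**2/2 - u/2 + 1) du = 9/4, giving area 9/4.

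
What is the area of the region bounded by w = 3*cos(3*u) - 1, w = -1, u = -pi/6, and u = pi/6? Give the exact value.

On [-pi/6, pi/6], (3*cos(3*u) - 1) - (-1) = 3*cos(3*u) is ≥ 0 throughout, so the area is a single integral of |3*cos(3*u)|.
∫[-pi/6,pi/6] (3*cos(3*u)) du = 2.

2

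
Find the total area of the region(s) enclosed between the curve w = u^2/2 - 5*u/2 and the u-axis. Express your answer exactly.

The curve meets the u-axis where u^2/2 - 5*u/2 = 0, i.e. u*(u - 5)/2 = 0, at u = 0, 5.
On [0, 5] the curve lies below the axis; ∫[0,5] (u^2/2 - 5*u/2) du = -125/12, giving area 125/12.

125/12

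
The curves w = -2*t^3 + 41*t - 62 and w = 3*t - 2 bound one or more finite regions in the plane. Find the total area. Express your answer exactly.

Set the curves equal: -2*t^3 + 41*t - 62 = 3*t - 2, so -2*t^3 + 38*t - 60 = 0, which factors as -2*(t - 3)*(t - 2)*(t + 5) = 0. The curves meet at t = -5, 2, 3.
On [-5, 2], w = 3*t - 2 is on top; that piece has area ∫[-5,2] (-(-2*t^3 + 38*t - 60)) dt = 1029/2.
On [2, 3], w = -2*t^3 + 41*t - 62 is on top; that piece has area ∫[2,3] (-2*t^3 + 38*t - 60) dt = 5/2.
Total enclosed area = 1029/2 + 5/2 = 517.

517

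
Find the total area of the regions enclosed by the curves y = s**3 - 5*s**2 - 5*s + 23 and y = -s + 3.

937/12

Set the curves equal: s**3 - 5*s**2 - 5*s + 23 = -s + 3, so s**3 - 5*s**2 - 4*s + 20 = 0, which factors as (s - 5)*(s - 2)*(s + 2) = 0. The curves meet at s = -2, 2, 5.
On [-2, 2], y = s**3 - 5*s**2 - 5*s + 23 is on top; that piece has area ∫[-2,2] (s**3 - 5*s**2 - 4*s + 20) ds = 160/3.
On [2, 5], y = -s + 3 is on top; that piece has area ∫[2,5] (-(s**3 - 5*s**2 - 4*s + 20)) ds = 99/4.
Total enclosed area = 160/3 + 99/4 = 937/12.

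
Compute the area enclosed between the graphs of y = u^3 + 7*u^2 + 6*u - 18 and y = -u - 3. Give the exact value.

148/3

Set the curves equal: u^3 + 7*u^2 + 6*u - 18 = -u - 3, so u^3 + 7*u^2 + 7*u - 15 = 0, which factors as (u - 1)*(u + 3)*(u + 5) = 0. The curves meet at u = -5, -3, 1.
On [-5, -3], y = u^3 + 7*u^2 + 6*u - 18 is on top; that piece has area ∫[-5,-3] (u^3 + 7*u^2 + 7*u - 15) du = 20/3.
On [-3, 1], y = -u - 3 is on top; that piece has area ∫[-3,1] (-(u^3 + 7*u^2 + 7*u - 15)) du = 128/3.
Total enclosed area = 20/3 + 128/3 = 148/3.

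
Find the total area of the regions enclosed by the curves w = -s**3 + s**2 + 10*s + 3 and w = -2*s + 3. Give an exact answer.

Set the curves equal: -s**3 + s**2 + 10*s + 3 = -2*s + 3, so -s**3 + s**2 + 12*s = 0, which factors as -s*(s - 4)*(s + 3) = 0. The curves meet at s = -3, 0, 4.
On [-3, 0], w = -2*s + 3 is on top; that piece has area ∫[-3,0] (-(-s**3 + s**2 + 12*s)) ds = 99/4.
On [0, 4], w = -s**3 + s**2 + 10*s + 3 is on top; that piece has area ∫[0,4] (-s**3 + s**2 + 12*s) ds = 160/3.
Total enclosed area = 99/4 + 160/3 = 937/12.

937/12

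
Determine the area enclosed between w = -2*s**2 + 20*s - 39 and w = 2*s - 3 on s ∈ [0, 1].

On [0, 1], (-2*s**2 + 20*s - 39) - (2*s - 3) = -2*s**2 + 18*s - 36 is ≤ 0 throughout, so the area is a single integral of |-2*s**2 + 18*s - 36|.
∫[0,1] (-2*s**2 + 18*s - 36) ds = -83/3; the area of that piece is 83/3.

83/3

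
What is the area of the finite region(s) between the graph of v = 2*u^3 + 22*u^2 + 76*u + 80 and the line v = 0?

The curve meets the u-axis where 2*u^3 + 22*u^2 + 76*u + 80 = 0, i.e. 2*(u + 2)*(u + 4)*(u + 5) = 0, at u = -5, -4, -2.
On [-5, -4] the curve lies above the axis; ∫[-5,-4] (2*u^3 + 22*u^2 + 76*u + 80) du = 5/6, giving area 5/6.
On [-4, -2] the curve lies below the axis; ∫[-4,-2] (2*u^3 + 22*u^2 + 76*u + 80) du = -16/3, giving area 16/3.
Total area = 5/6 + 16/3 = 37/6.

37/6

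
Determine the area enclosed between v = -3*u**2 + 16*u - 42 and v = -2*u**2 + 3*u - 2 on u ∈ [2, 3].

On [2, 3], (-3*u**2 + 16*u - 42) - (-2*u**2 + 3*u - 2) = -u**2 + 13*u - 40 is ≤ 0 throughout, so the area is a single integral of |-u**2 + 13*u - 40|.
∫[2,3] (-u**2 + 13*u - 40) du = -83/6; the area of that piece is 83/6.

83/6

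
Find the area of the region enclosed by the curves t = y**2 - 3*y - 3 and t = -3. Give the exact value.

Both boundary curves give t as a function of y, so integrate with respect to y. Setting them equal: y**2 - 3*y = 0, i.e. y*(y - 3) = 0, so they meet at y = 0, 3.
For y in [0, 3], t = y**2 - 3*y - 3 is on the left; area = ∫[0,3] (-(y**2 - 3*y)) dy = 9/2.

9/2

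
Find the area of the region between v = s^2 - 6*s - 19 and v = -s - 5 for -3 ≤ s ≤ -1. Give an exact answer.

9

The difference (s^2 - 6*s - 19) - (-s - 5) = s^2 - 5*s - 14 changes sign at s = -2 inside [-3, -1], so split the integral there.
∫[-3,-2] (s^2 - 5*s - 14) ds = 29/6.
∫[-2,-1] (s^2 - 5*s - 14) ds = -25/6; the area of that piece is 25/6.
Total area = 29/6 + 25/6 = 9.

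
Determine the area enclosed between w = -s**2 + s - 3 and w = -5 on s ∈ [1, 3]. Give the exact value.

3

The difference (-s**2 + s - 3) - (-5) = -s**2 + s + 2 changes sign at s = 2 inside [1, 3], so split the integral there.
∫[1,2] (-s**2 + s + 2) ds = 7/6.
∫[2,3] (-s**2 + s + 2) ds = -11/6; the area of that piece is 11/6.
Total area = 7/6 + 11/6 = 3.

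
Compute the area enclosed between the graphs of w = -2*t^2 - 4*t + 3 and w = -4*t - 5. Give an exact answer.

64/3

Set the curves equal: -2*t^2 - 4*t + 3 = -4*t - 5, so -2*t^2 + 8 = 0, which factors as -2*(t - 2)*(t + 2) = 0. The curves meet at t = -2, 2.
On [-2, 2], w = -2*t^2 - 4*t + 3 is on top; that piece has area ∫[-2,2] (-2*t^2 + 8) dt = 64/3.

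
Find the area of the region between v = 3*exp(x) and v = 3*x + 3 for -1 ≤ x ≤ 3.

-24 - 3*exp(-1) + 3*exp(3)

On [-1, 3], (3*exp(x)) - (3*x + 3) = -3*x + 3*exp(x) - 3 is ≥ 0 throughout, so the area is a single integral of |-3*x + 3*exp(x) - 3|.
∫[-1,3] (-3*x + 3*exp(x) - 3) dx = -24 - 3*exp(-1) + 3*exp(3).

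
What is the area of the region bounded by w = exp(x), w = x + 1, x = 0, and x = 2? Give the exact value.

-5 + exp(2)

On [0, 2], (exp(x)) - (x + 1) = -x + exp(x) - 1 is ≥ 0 throughout, so the area is a single integral of |-x + exp(x) - 1|.
∫[0,2] (-x + exp(x) - 1) dx = -5 + exp(2).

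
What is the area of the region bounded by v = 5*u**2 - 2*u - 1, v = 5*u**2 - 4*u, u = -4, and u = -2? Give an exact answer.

On [-4, -2], (5*u**2 - 2*u - 1) - (5*u**2 - 4*u) = 2*u - 1 is ≤ 0 throughout, so the area is a single integral of |2*u - 1|.
∫[-4,-2] (2*u - 1) du = -14; the area of that piece is 14.

14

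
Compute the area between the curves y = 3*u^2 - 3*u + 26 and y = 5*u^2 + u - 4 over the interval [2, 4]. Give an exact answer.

16

The difference (3*u^2 - 3*u + 26) - (5*u^2 + u - 4) = -2*u^2 - 4*u + 30 changes sign at u = 3 inside [2, 4], so split the integral there.
∫[2,3] (-2*u^2 - 4*u + 30) du = 22/3.
∫[3,4] (-2*u^2 - 4*u + 30) du = -26/3; the area of that piece is 26/3.
Total area = 22/3 + 26/3 = 16.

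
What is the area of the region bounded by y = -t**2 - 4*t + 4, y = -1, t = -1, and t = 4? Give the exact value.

The difference (-t**2 - 4*t + 4) - (-1) = -t**2 - 4*t + 5 changes sign at t = 1 inside [-1, 4], so split the integral there.
∫[-1,1] (-t**2 - 4*t + 5) dt = 28/3.
∫[1,4] (-t**2 - 4*t + 5) dt = -36; the area of that piece is 36.
Total area = 28/3 + 36 = 136/3.

136/3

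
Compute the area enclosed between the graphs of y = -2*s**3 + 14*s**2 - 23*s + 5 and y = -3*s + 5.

Set the curves equal: -2*s**3 + 14*s**2 - 23*s + 5 = -3*s + 5, so -2*s**3 + 14*s**2 - 20*s = 0, which factors as -2*s*(s - 5)*(s - 2) = 0. The curves meet at s = 0, 2, 5.
On [0, 2], y = -3*s + 5 is on top; that piece has area ∫[0,2] (-(-2*s**3 + 14*s**2 - 20*s)) ds = 32/3.
On [2, 5], y = -2*s**3 + 14*s**2 - 23*s + 5 is on top; that piece has area ∫[2,5] (-2*s**3 + 14*s**2 - 20*s) ds = 63/2.
Total enclosed area = 32/3 + 63/2 = 253/6.

253/6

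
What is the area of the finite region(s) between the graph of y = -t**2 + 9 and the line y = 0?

36

The curve meets the t-axis where -t**2 + 9 = 0, i.e. -(t - 3)*(t + 3) = 0, at t = -3, 3.
On [-3, 3] the curve lies above the axis; ∫[-3,3] (-t**2 + 9) dt = 36, giving area 36.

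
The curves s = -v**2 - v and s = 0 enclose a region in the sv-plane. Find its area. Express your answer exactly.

1/6

Both boundary curves give s as a function of v, so integrate with respect to v. Setting them equal: -v**2 - v = 0, i.e. -v*(v + 1) = 0, so they meet at v = -1, 0.
For v in [-1, 0], s = -v**2 - v is on the right; area = ∫[-1,0] (-v**2 - v) dv = 1/6.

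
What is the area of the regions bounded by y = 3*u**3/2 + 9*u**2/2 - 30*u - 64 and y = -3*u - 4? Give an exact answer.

2997/8

Set the curves equal: 3*u**3/2 + 9*u**2/2 - 30*u - 64 = -3*u - 4, so 3*u**3/2 + 9*u**2/2 - 27*u - 60 = 0, which factors as 3*(u - 4)*(u + 2)*(u + 5)/2 = 0. The curves meet at u = -5, -2, 4.
On [-5, -2], y = 3*u**3/2 + 9*u**2/2 - 30*u - 64 is on top; that piece has area ∫[-5,-2] (3*u**3/2 + 9*u**2/2 - 27*u - 60) du = 405/8.
On [-2, 4], y = -3*u - 4 is on top; that piece has area ∫[-2,4] (-(3*u**3/2 + 9*u**2/2 - 27*u - 60)) du = 324.
Total enclosed area = 405/8 + 324 = 2997/8.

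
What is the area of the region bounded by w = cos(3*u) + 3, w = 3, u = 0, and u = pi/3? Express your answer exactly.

2/3

The difference (cos(3*u) + 3) - (3) = cos(3*u) changes sign at u = pi/6 inside [0, pi/3], so split the integral there.
∫[0,pi/6] (cos(3*u)) du = 1/3.
∫[pi/6,pi/3] (cos(3*u)) du = -1/3; the area of that piece is 1/3.
Total area = 1/3 + 1/3 = 2/3.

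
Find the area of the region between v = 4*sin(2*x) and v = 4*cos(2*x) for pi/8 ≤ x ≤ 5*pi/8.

On [pi/8, 5*pi/8], (4*sin(2*x)) - (4*cos(2*x)) = 4*sin(2*x) - 4*cos(2*x) is ≥ 0 throughout, so the area is a single integral of |4*sin(2*x) - 4*cos(2*x)|.
∫[pi/8,5*pi/8] (4*sin(2*x) - 4*cos(2*x)) dx = 4*sqrt(2).

4*sqrt(2)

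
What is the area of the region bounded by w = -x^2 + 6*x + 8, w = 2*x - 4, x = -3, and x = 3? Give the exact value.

The difference (-x^2 + 6*x + 8) - (2*x - 4) = -x^2 + 4*x + 12 changes sign at x = -2 inside [-3, 3], so split the integral there.
∫[-3,-2] (-x^2 + 4*x + 12) dx = -13/3; the area of that piece is 13/3.
∫[-2,3] (-x^2 + 4*x + 12) dx = 175/3.
Total area = 13/3 + 175/3 = 188/3.

188/3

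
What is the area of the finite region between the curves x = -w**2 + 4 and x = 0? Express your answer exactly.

32/3

Both boundary curves give x as a function of w, so integrate with respect to w. Setting them equal: -w**2 + 4 = 0, i.e. -(w - 2)*(w + 2) = 0, so they meet at w = -2, 2.
For w in [-2, 2], x = -w**2 + 4 is on the right; area = ∫[-2,2] (-w**2 + 4) dw = 32/3.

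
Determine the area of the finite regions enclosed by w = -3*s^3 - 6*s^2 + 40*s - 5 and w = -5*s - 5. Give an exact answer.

Set the curves equal: -3*s^3 - 6*s^2 + 40*s - 5 = -5*s - 5, so -3*s^3 - 6*s^2 + 45*s = 0, which factors as -3*s*(s - 3)*(s + 5) = 0. The curves meet at s = -5, 0, 3.
On [-5, 0], w = -5*s - 5 is on top; that piece has area ∫[-5,0] (-(-3*s^3 - 6*s^2 + 45*s)) ds = 1375/4.
On [0, 3], w = -3*s^3 - 6*s^2 + 40*s - 5 is on top; that piece has area ∫[0,3] (-3*s^3 - 6*s^2 + 45*s) ds = 351/4.
Total enclosed area = 1375/4 + 351/4 = 863/2.

863/2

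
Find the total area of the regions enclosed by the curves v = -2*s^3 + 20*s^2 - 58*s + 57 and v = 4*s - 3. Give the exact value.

Set the curves equal: -2*s^3 + 20*s^2 - 58*s + 57 = 4*s - 3, so -2*s^3 + 20*s^2 - 62*s + 60 = 0, which factors as -2*(s - 5)*(s - 3)*(s - 2) = 0. The curves meet at s = 2, 3, 5.
On [2, 3], v = 4*s - 3 is on top; that piece has area ∫[2,3] (-(-2*s^3 + 20*s^2 - 62*s + 60)) ds = 5/6.
On [3, 5], v = -2*s^3 + 20*s^2 - 58*s + 57 is on top; that piece has area ∫[3,5] (-2*s^3 + 20*s^2 - 62*s + 60) ds = 16/3.
Total enclosed area = 5/6 + 16/3 = 37/6.

37/6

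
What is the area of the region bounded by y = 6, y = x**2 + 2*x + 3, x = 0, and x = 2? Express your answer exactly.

4

The difference (6) - (x**2 + 2*x + 3) = -x**2 - 2*x + 3 changes sign at x = 1 inside [0, 2], so split the integral there.
∫[0,1] (-x**2 - 2*x + 3) dx = 5/3.
∫[1,2] (-x**2 - 2*x + 3) dx = -7/3; the area of that piece is 7/3.
Total area = 5/3 + 7/3 = 4.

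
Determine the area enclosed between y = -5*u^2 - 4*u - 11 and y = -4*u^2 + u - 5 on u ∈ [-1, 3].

160/3

On [-1, 3], (-5*u^2 - 4*u - 11) - (-4*u^2 + u - 5) = -u^2 - 5*u - 6 is ≤ 0 throughout, so the area is a single integral of |-u^2 - 5*u - 6|.
∫[-1,3] (-u^2 - 5*u - 6) du = -160/3; the area of that piece is 160/3.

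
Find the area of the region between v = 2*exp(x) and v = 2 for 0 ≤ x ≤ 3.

-8 + 2*exp(3)

On [0, 3], (2*exp(x)) - (2) = 2*exp(x) - 2 is ≥ 0 throughout, so the area is a single integral of |2*exp(x) - 2|.
∫[0,3] (2*exp(x) - 2) dx = -8 + 2*exp(3).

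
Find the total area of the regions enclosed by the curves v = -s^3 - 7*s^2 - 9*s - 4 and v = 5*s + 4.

37/12

Set the curves equal: -s^3 - 7*s^2 - 9*s - 4 = 5*s + 4, so -s^3 - 7*s^2 - 14*s - 8 = 0, which factors as -(s + 1)*(s + 2)*(s + 4) = 0. The curves meet at s = -4, -2, -1.
On [-4, -2], v = 5*s + 4 is on top; that piece has area ∫[-4,-2] (-(-s^3 - 7*s^2 - 14*s - 8)) ds = 8/3.
On [-2, -1], v = -s^3 - 7*s^2 - 9*s - 4 is on top; that piece has area ∫[-2,-1] (-s^3 - 7*s^2 - 14*s - 8) ds = 5/12.
Total enclosed area = 8/3 + 5/12 = 37/12.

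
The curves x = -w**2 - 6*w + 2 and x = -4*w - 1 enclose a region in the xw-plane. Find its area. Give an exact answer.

Both boundary curves give x as a function of w, so integrate with respect to w. Setting them equal: -w**2 - 2*w + 3 = 0, i.e. -(w - 1)*(w + 3) = 0, so they meet at w = -3, 1.
For w in [-3, 1], x = -w**2 - 6*w + 2 is on the right; area = ∫[-3,1] (-w**2 - 2*w + 3) dw = 32/3.

32/3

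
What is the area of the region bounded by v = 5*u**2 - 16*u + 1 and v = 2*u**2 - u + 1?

125/2

Set the curves equal: 5*u**2 - 16*u + 1 = 2*u**2 - u + 1, so 3*u**2 - 15*u = 0, which factors as 3*u*(u - 5) = 0. The curves meet at u = 0, 5.
On [0, 5], v = 2*u**2 - u + 1 is on top; that piece has area ∫[0,5] (-(3*u**2 - 15*u)) du = 125/2.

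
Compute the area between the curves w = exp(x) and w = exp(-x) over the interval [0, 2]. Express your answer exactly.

On [0, 2], (exp(x)) - (exp(-x)) = exp(x) - exp(-x) is ≥ 0 throughout, so the area is a single integral of |exp(x) - exp(-x)|.
∫[0,2] (exp(x) - exp(-x)) dx = -2 + exp(-2) + exp(2).

-2 + exp(-2) + exp(2)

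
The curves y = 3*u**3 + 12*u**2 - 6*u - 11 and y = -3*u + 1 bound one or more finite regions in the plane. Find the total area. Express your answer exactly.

Set the curves equal: 3*u**3 + 12*u**2 - 6*u - 11 = -3*u + 1, so 3*u**3 + 12*u**2 - 3*u - 12 = 0, which factors as 3*(u - 1)*(u + 1)*(u + 4) = 0. The curves meet at u = -4, -1, 1.
On [-4, -1], y = 3*u**3 + 12*u**2 - 6*u - 11 is on top; that piece has area ∫[-4,-1] (3*u**3 + 12*u**2 - 3*u - 12) du = 189/4.
On [-1, 1], y = -3*u + 1 is on top; that piece has area ∫[-1,1] (-(3*u**3 + 12*u**2 - 3*u - 12)) du = 16.
Total enclosed area = 189/4 + 16 = 253/4.

253/4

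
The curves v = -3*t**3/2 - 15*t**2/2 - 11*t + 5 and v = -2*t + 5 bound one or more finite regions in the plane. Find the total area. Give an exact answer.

Set the curves equal: -3*t**3/2 - 15*t**2/2 - 11*t + 5 = -2*t + 5, so -3*t**3/2 - 15*t**2/2 - 9*t = 0, which factors as -3*t*(t + 2)*(t + 3)/2 = 0. The curves meet at t = -3, -2, 0.
On [-3, -2], v = -2*t + 5 is on top; that piece has area ∫[-3,-2] (-(-3*t**3/2 - 15*t**2/2 - 9*t)) dt = 5/8.
On [-2, 0], v = -3*t**3/2 - 15*t**2/2 - 11*t + 5 is on top; that piece has area ∫[-2,0] (-3*t**3/2 - 15*t**2/2 - 9*t) dt = 4.
Total enclosed area = 5/8 + 4 = 37/8.

37/8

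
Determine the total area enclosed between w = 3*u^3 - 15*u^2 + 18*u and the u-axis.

The curve meets the u-axis where 3*u^3 - 15*u^2 + 18*u = 0, i.e. 3*u*(u - 3)*(u - 2) = 0, at u = 0, 2, 3.
On [0, 2] the curve lies above the axis; ∫[0,2] (3*u^3 - 15*u^2 + 18*u) du = 8, giving area 8.
On [2, 3] the curve lies below the axis; ∫[2,3] (3*u^3 - 15*u^2 + 18*u) du = -5/4, giving area 5/4.
Total area = 8 + 5/4 = 37/4.

37/4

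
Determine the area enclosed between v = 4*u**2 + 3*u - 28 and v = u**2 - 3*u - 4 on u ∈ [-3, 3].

110

The difference (4*u**2 + 3*u - 28) - (u**2 - 3*u - 4) = 3*u**2 + 6*u - 24 changes sign at u = 2 inside [-3, 3], so split the integral there.
∫[-3,2] (3*u**2 + 6*u - 24) du = -100; the area of that piece is 100.
∫[2,3] (3*u**2 + 6*u - 24) du = 10.
Total area = 100 + 10 = 110.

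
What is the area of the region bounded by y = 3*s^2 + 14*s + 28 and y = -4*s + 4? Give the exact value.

4

Set the curves equal: 3*s^2 + 14*s + 28 = -4*s + 4, so 3*s^2 + 18*s + 24 = 0, which factors as 3*(s + 2)*(s + 4) = 0. The curves meet at s = -4, -2.
On [-4, -2], y = -4*s + 4 is on top; that piece has area ∫[-4,-2] (-(3*s^2 + 18*s + 24)) ds = 4.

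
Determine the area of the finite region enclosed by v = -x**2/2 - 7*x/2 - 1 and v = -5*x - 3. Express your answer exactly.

125/12

Set the curves equal: -x**2/2 - 7*x/2 - 1 = -5*x - 3, so -x**2/2 + 3*x/2 + 2 = 0, which factors as -(x - 4)*(x + 1)/2 = 0. The curves meet at x = -1, 4.
On [-1, 4], v = -x**2/2 - 7*x/2 - 1 is on top; that piece has area ∫[-1,4] (-x**2/2 + 3*x/2 + 2) dx = 125/12.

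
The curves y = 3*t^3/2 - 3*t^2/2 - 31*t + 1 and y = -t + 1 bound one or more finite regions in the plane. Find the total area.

Set the curves equal: 3*t^3/2 - 3*t^2/2 - 31*t + 1 = -t + 1, so 3*t^3/2 - 3*t^2/2 - 30*t = 0, which factors as 3*t*(t - 5)*(t + 4)/2 = 0. The curves meet at t = -4, 0, 5.
On [-4, 0], y = 3*t^3/2 - 3*t^2/2 - 31*t + 1 is on top; that piece has area ∫[-4,0] (3*t^3/2 - 3*t^2/2 - 30*t) dt = 112.
On [0, 5], y = -t + 1 is on top; that piece has area ∫[0,5] (-(3*t^3/2 - 3*t^2/2 - 30*t)) dt = 1625/8.
Total enclosed area = 112 + 1625/8 = 2521/8.

2521/8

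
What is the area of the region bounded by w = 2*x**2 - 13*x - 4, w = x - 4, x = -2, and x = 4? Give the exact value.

308/3

The difference (2*x**2 - 13*x - 4) - (x - 4) = 2*x**2 - 14*x changes sign at x = 0 inside [-2, 4], so split the integral there.
∫[-2,0] (2*x**2 - 14*x) dx = 100/3.
∫[0,4] (2*x**2 - 14*x) dx = -208/3; the area of that piece is 208/3.
Total area = 100/3 + 208/3 = 308/3.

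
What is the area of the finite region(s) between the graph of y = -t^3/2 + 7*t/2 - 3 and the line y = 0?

The curve meets the t-axis where -t^3/2 + 7*t/2 - 3 = 0, i.e. -(t - 2)*(t - 1)*(t + 3)/2 = 0, at t = -3, 1, 2.
On [-3, 1] the curve lies below the axis; ∫[-3,1] (-t^3/2 + 7*t/2 - 3) dt = -16, giving area 16.
On [1, 2] the curve lies above the axis; ∫[1,2] (-t^3/2 + 7*t/2 - 3) dt = 3/8, giving area 3/8.
Total area = 16 + 3/8 = 131/8.

131/8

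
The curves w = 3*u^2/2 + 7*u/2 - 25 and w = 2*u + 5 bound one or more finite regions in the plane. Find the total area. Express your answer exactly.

Set the curves equal: 3*u^2/2 + 7*u/2 - 25 = 2*u + 5, so 3*u^2/2 + 3*u/2 - 30 = 0, which factors as 3*(u - 4)*(u + 5)/2 = 0. The curves meet at u = -5, 4.
On [-5, 4], w = 2*u + 5 is on top; that piece has area ∫[-5,4] (-(3*u^2/2 + 3*u/2 - 30)) du = 729/4.

729/4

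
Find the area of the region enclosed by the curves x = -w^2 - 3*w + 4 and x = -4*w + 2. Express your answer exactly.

9/2

Both boundary curves give x as a function of w, so integrate with respect to w. Setting them equal: -w^2 + w + 2 = 0, i.e. -(w - 2)*(w + 1) = 0, so they meet at w = -1, 2.
For w in [-1, 2], x = -w^2 - 3*w + 4 is on the right; area = ∫[-1,2] (-w^2 + w + 2) dw = 9/2.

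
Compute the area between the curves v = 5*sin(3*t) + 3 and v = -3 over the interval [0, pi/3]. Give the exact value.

10/3 + 2*pi

On [0, pi/3], (5*sin(3*t) + 3) - (-3) = 5*sin(3*t) + 6 is ≥ 0 throughout, so the area is a single integral of |5*sin(3*t) + 6|.
∫[0,pi/3] (5*sin(3*t) + 6) dt = 10/3 + 2*pi.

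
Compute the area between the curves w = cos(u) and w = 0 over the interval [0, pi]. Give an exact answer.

2

The difference (cos(u)) - (0) = cos(u) changes sign at u = pi/2 inside [0, pi], so split the integral there.
∫[0,pi/2] (cos(u)) du = 1.
∫[pi/2,pi] (cos(u)) du = -1; the area of that piece is 1.
Total area = 1 + 1 = 2.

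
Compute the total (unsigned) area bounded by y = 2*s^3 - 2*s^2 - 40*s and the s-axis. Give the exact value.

The curve meets the s-axis where 2*s^3 - 2*s^2 - 40*s = 0, i.e. 2*s*(s - 5)*(s + 4) = 0, at s = -4, 0, 5.
On [-4, 0] the curve lies above the axis; ∫[-4,0] (2*s^3 - 2*s^2 - 40*s) ds = 448/3, giving area 448/3.
On [0, 5] the curve lies below the axis; ∫[0,5] (2*s^3 - 2*s^2 - 40*s) ds = -1625/6, giving area 1625/6.
Total area = 448/3 + 1625/6 = 2521/6.

2521/6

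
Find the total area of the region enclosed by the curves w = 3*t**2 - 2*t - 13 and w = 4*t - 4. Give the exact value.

Set the curves equal: 3*t**2 - 2*t - 13 = 4*t - 4, so 3*t**2 - 6*t - 9 = 0, which factors as 3*(t - 3)*(t + 1) = 0. The curves meet at t = -1, 3.
On [-1, 3], w = 4*t - 4 is on top; that piece has area ∫[-1,3] (-(3*t**2 - 6*t - 9)) dt = 32.

32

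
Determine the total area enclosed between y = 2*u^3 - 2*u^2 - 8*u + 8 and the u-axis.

71/3

The curve meets the u-axis where 2*u^3 - 2*u^2 - 8*u + 8 = 0, i.e. 2*(u - 2)*(u - 1)*(u + 2) = 0, at u = -2, 1, 2.
On [-2, 1] the curve lies above the axis; ∫[-2,1] (2*u^3 - 2*u^2 - 8*u + 8) du = 45/2, giving area 45/2.
On [1, 2] the curve lies below the axis; ∫[1,2] (2*u^3 - 2*u^2 - 8*u + 8) du = -7/6, giving area 7/6.
Total area = 45/2 + 7/6 = 71/3.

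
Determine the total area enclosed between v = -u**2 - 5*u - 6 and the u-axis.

1/6

The curve meets the u-axis where -u**2 - 5*u - 6 = 0, i.e. -(u + 2)*(u + 3) = 0, at u = -3, -2.
On [-3, -2] the curve lies above the axis; ∫[-3,-2] (-u**2 - 5*u - 6) du = 1/6, giving area 1/6.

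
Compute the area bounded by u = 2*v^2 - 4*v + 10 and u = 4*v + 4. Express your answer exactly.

Both boundary curves give u as a function of v, so integrate with respect to v. Setting them equal: 2*v^2 - 8*v + 6 = 0, i.e. 2*(v - 3)*(v - 1) = 0, so they meet at v = 1, 3.
For v in [1, 3], u = 2*v^2 - 4*v + 10 is on the left; area = ∫[1,3] (-(2*v^2 - 8*v + 6)) dv = 8/3.

8/3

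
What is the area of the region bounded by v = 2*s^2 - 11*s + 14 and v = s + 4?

Set the curves equal: 2*s^2 - 11*s + 14 = s + 4, so 2*s^2 - 12*s + 10 = 0, which factors as 2*(s - 5)*(s - 1) = 0. The curves meet at s = 1, 5.
On [1, 5], v = s + 4 is on top; that piece has area ∫[1,5] (-(2*s^2 - 12*s + 10)) ds = 64/3.

64/3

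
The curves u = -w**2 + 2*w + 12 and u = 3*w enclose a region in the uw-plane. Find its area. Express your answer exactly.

343/6

Both boundary curves give u as a function of w, so integrate with respect to w. Setting them equal: -w**2 - w + 12 = 0, i.e. -(w - 3)*(w + 4) = 0, so they meet at w = -4, 3.
For w in [-4, 3], u = -w**2 + 2*w + 12 is on the right; area = ∫[-4,3] (-w**2 - w + 12) dw = 343/6.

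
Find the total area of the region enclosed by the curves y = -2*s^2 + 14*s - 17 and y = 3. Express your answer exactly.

Set the curves equal: -2*s^2 + 14*s - 17 = 3, so -2*s^2 + 14*s - 20 = 0, which factors as -2*(s - 5)*(s - 2) = 0. The curves meet at s = 2, 5.
On [2, 5], y = -2*s^2 + 14*s - 17 is on top; that piece has area ∫[2,5] (-2*s^2 + 14*s - 20) ds = 9.

9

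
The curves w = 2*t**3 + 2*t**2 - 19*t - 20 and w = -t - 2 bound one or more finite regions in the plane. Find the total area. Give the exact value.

296/3

Set the curves equal: 2*t**3 + 2*t**2 - 19*t - 20 = -t - 2, so 2*t**3 + 2*t**2 - 18*t - 18 = 0, which factors as 2*(t - 3)*(t + 1)*(t + 3) = 0. The curves meet at t = -3, -1, 3.
On [-3, -1], w = 2*t**3 + 2*t**2 - 19*t - 20 is on top; that piece has area ∫[-3,-1] (2*t**3 + 2*t**2 - 18*t - 18) dt = 40/3.
On [-1, 3], w = -t - 2 is on top; that piece has area ∫[-1,3] (-(2*t**3 + 2*t**2 - 18*t - 18)) dt = 256/3.
Total enclosed area = 40/3 + 256/3 = 296/3.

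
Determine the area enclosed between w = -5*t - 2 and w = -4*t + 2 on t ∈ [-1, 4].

On [-1, 4], (-5*t - 2) - (-4*t + 2) = -t - 4 is ≤ 0 throughout, so the area is a single integral of |-t - 4|.
∫[-1,4] (-t - 4) dt = -55/2; the area of that piece is 55/2.

55/2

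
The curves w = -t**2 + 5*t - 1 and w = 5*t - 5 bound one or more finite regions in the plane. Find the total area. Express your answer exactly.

32/3

Set the curves equal: -t**2 + 5*t - 1 = 5*t - 5, so -t**2 + 4 = 0, which factors as -(t - 2)*(t + 2) = 0. The curves meet at t = -2, 2.
On [-2, 2], w = -t**2 + 5*t - 1 is on top; that piece has area ∫[-2,2] (-t**2 + 4) dt = 32/3.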